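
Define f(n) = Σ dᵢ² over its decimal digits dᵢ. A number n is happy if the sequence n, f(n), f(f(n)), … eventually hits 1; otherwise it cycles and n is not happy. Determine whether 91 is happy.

happy

91 → 9² + 1² = 82
82 → 8² + 2² = 68
68 → 6² + 8² = 100
100 → 1² + 0² + 0² = 1  — reached 1.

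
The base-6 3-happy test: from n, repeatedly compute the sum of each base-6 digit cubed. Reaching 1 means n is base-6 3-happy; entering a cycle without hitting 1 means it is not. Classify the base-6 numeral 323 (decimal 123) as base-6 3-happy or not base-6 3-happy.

not base-6 3-happy

123 = (3,2,3)_6 → 62
62 = (1,4,2)_6 → 73
73 = (2,0,1)_6 → 9
9 = (1,3)_6 → 28
28 = (4,4)_6 → 128
128 = (3,3,2)_6 → 62  — 62 already seen; the sequence cycles without reaching 1.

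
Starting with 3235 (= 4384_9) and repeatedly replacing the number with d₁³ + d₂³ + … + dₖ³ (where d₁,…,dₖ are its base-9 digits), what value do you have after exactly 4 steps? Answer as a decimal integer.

3235 = (4,3,8,4)_9 → 4³ + 3³ + 8³ + 4³ = 64 + 27 + 512 + 64 = 667
667 = (8,2,1)_9 → 8³ + 2³ + 1³ = 512 + 8 + 1 = 521
521 = (6,3,8)_9 → 6³ + 3³ + 8³ = 216 + 27 + 512 = 755
755 = (1,0,2,8)_9 → 1³ + 0³ + 2³ + 8³ = 1 + 0 + 8 + 512 = 521

521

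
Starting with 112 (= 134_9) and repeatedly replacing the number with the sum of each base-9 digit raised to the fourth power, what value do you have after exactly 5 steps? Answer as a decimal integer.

112 = (1,3,4)_9 → 1⁴ + 3⁴ + 4⁴ = 1 + 81 + 256 = 338
338 = (4,1,5)_9 → 4⁴ + 1⁴ + 5⁴ = 256 + 1 + 625 = 882
882 = (1,1,8,0)_9 → 1⁴ + 1⁴ + 8⁴ + 0⁴ = 1 + 1 + 4096 + 0 = 4098
4098 = (5,5,5,3)_9 → 5⁴ + 5⁴ + 5⁴ + 3⁴ = 625 + 625 + 625 + 81 = 1956
1956 = (2,6,1,3)_9 → 2⁴ + 6⁴ + 1⁴ + 3⁴ = 16 + 1296 + 1 + 81 = 1394

1394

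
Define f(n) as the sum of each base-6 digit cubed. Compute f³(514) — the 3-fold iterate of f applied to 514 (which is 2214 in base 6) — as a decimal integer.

514 = (2,2,1,4)_6 → 2³ + 2³ + 1³ + 4³ = 81
81 = (2,1,3)_6 → 2³ + 1³ + 3³ = 36
36 = (1,0,0)_6 → 1³ + 0³ + 0³ = 1

1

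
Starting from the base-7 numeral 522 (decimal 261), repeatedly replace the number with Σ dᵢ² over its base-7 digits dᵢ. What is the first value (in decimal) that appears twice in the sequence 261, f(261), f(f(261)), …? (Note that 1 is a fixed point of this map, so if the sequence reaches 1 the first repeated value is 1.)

45

261 = (5,2,2)_7 → 5² + 2² + 2² = 25 + 4 + 4 = 33
33 = (4,5)_7 → 4² + 5² = 16 + 25 = 41
41 = (5,6)_7 → 5² + 6² = 25 + 36 = 61
61 = (1,1,5)_7 → 1² + 1² + 5² = 1 + 1 + 25 = 27
27 = (3,6)_7 → 3² + 6² = 9 + 36 = 45
45 = (6,3)_7 → 6² + 3² = 36 + 9 = 45  — 45 already appeared earlier.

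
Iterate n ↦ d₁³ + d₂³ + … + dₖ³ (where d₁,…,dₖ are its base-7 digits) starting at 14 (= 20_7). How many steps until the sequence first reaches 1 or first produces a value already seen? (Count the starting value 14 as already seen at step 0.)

14 = (2,0)_7 → 2³ + 0³ = 8 + 0 = 8
8 = (1,1)_7 → 1³ + 1³ = 1 + 1 = 2
2 = (2)_7 → 2³ = 8  — 8 repeats.
That took 3 steps.

3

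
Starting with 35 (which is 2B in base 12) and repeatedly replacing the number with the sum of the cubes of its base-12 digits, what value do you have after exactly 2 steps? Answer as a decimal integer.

1099

35 = (2,11)_12 → 2³ + 11³ = 1339
1339 = (9,3,7)_12 → 9³ + 3³ + 7³ = 1099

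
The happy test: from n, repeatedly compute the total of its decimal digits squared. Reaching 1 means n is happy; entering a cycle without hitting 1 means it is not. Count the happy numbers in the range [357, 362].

357: 357 → 83 → 73 → 58 → 89 → 145 → 42 → 20 → 4 → 16 → 37 → 58  — not happy
358: 358 → 98 → 145 → 42 → 20 → 4 → 16 → 37 → 58 → 89 → 145  — not happy
359: 359 → 115 → 27 → 53 → 34 → 25 → 29 → 85 → 89 → 145 → 42 → 20 → 4 → 16 → 37 → 58 → 89  — not happy
360: 360 → 45 → 41 → 17 → 50 → 25 → 29 → 85 → 89 → 145 → 42 → 20 → 4 → 16 → 37 → 58 → 89  — not happy
361: 361 → 46 → 52 → 29 → 85 → 89 → 145 → 42 → 20 → 4 → 16 → 37 → 58 → 89  — not happy
362: 362 → 49 → 97 → 130 → 10 → 1  — happy
happy: 362

1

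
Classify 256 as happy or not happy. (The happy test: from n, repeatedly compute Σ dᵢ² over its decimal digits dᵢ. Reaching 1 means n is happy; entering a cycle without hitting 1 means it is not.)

not happy

256 → 2² + 5² + 6² = 4 + 25 + 36 = 65
65 → 6² + 5² = 36 + 25 = 61
61 → 6² + 1² = 36 + 1 = 37
37 → 3² + 7² = 9 + 49 = 58
58 → 5² + 8² = 25 + 64 = 89
89 → 8² + 9² = 64 + 81 = 145
145 → 1² + 4² + 5² = 1 + 16 + 25 = 42
42 → 4² + 2² = 16 + 4 = 20
20 → 2² + 0² = 4 + 0 = 4
4 → 4² = 16
16 → 1² + 6² = 1 + 36 = 37  — 37 already seen; the sequence cycles without reaching 1.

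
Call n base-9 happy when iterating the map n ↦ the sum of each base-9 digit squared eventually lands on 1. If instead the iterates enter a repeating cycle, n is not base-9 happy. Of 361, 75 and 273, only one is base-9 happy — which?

361: 361 → 33 → 45 → 25 → 53 → 89 → 65 → 53  — repeats 53 (not base-9 happy)
75: 75 → 73 → 65 → 53 → 89 → 65  — repeats 65 (not base-9 happy)
273: 273 → 27 → 9 → 1  — reaches 1 (base-9 happy)

273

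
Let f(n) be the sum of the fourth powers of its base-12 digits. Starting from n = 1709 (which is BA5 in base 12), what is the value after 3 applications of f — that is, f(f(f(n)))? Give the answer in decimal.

3714

1709 = (11,10,5)_12 → 11⁴ + 10⁴ + 5⁴ = 25266
25266 = (1,2,7,5,6)_12 → 1⁴ + 2⁴ + 7⁴ + 5⁴ + 6⁴ = 4339
4339 = (2,6,1,7)_12 → 2⁴ + 6⁴ + 1⁴ + 7⁴ = 3714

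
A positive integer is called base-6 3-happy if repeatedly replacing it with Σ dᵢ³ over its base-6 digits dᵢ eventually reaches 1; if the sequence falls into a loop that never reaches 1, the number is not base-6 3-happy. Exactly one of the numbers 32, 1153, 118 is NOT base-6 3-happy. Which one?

32: 32 → 133 → 92 → 43 → 3 → 27 → 91 → 36 → 1  — reaches 1 (base-6 3-happy)
1153: 1153 → 134 → 99 → 99  — repeats 99 (not base-6 3-happy)
118: 118 → 92 → 43 → 3 → 27 → 91 → 36 → 1  — reaches 1 (base-6 3-happy)

1153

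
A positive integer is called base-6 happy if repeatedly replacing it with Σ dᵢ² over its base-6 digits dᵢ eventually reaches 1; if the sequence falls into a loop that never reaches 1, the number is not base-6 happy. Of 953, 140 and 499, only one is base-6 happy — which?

953

953: 953 → 49 → 6 → 1  — reaches 1 (base-6 happy)
140: 140 → 38 → 5 → 25 → 17 → 29 → 41 → 26 → 20 → 13 → 5  — repeats 5 (not base-6 happy)
499: 499 → 31 → 26 → 20 → 13 → 5 → 25 → 17 → 29 → 41 → 26  — repeats 26 (not base-6 happy)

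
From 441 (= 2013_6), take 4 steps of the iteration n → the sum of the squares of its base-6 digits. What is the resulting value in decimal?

441 = (2,0,1,3)_6 → 14
14 = (2,2)_6 → 8
8 = (1,2)_6 → 5
5 = (5)_6 → 25

25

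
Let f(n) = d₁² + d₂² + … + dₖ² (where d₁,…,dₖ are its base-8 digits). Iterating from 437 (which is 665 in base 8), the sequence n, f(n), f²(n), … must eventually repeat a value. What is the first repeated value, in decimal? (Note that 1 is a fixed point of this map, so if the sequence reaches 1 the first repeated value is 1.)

1

437 = (6,6,5)_8 → 6² + 6² + 5² = 97
97 = (1,4,1)_8 → 1² + 4² + 1² = 18
18 = (2,2)_8 → 2² + 2² = 8
8 = (1,0)_8 → 1² + 0² = 1  — reached the fixed point 1.
1 → 1, so 1 is the first repeated value.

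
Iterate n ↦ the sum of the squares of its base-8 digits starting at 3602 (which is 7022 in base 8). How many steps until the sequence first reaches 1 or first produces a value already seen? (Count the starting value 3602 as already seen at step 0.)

7

3602 = (7,0,2,2)_8 → 7² + 0² + 2² + 2² = 49 + 0 + 4 + 4 = 57
57 = (7,1)_8 → 7² + 1² = 49 + 1 = 50
50 = (6,2)_8 → 6² + 2² = 36 + 4 = 40
40 = (5,0)_8 → 5² + 0² = 25 + 0 = 25
25 = (3,1)_8 → 3² + 1² = 9 + 1 = 10
10 = (1,2)_8 → 1² + 2² = 1 + 4 = 5
5 = (5)_8 → 5² = 25  — 25 repeats.
That took 7 steps.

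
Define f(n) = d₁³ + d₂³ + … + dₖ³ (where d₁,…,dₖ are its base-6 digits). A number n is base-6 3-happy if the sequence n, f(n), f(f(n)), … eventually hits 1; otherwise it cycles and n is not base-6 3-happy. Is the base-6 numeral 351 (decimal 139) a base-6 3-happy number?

base-6 3-happy

139 = (3,5,1)_6 → 3³ + 5³ + 1³ = 27 + 125 + 1 = 153
153 = (4,1,3)_6 → 4³ + 1³ + 3³ = 64 + 1 + 27 = 92
92 = (2,3,2)_6 → 2³ + 3³ + 2³ = 8 + 27 + 8 = 43
43 = (1,1,1)_6 → 1³ + 1³ + 1³ = 1 + 1 + 1 = 3
3 = (3)_6 → 3³ = 27
27 = (4,3)_6 → 4³ + 3³ = 64 + 27 = 91
91 = (2,3,1)_6 → 2³ + 3³ + 1³ = 8 + 27 + 1 = 36
36 = (1,0,0)_6 → 1³ + 0³ + 0³ = 1 + 0 + 0 = 1  — reached 1.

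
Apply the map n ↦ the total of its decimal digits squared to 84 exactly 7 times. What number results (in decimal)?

84 → 8² + 4² = 64 + 16 = 80
80 → 8² + 0² = 64 + 0 = 64
64 → 6² + 4² = 36 + 16 = 52
52 → 5² + 2² = 25 + 4 = 29
29 → 2² + 9² = 4 + 81 = 85
85 → 8² + 5² = 64 + 25 = 89
89 → 8² + 9² = 64 + 81 = 145

145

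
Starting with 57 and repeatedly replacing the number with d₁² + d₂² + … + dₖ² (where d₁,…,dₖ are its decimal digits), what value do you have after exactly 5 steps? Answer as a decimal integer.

57 → 5² + 7² = 74
74 → 7² + 4² = 65
65 → 6² + 5² = 61
61 → 6² + 1² = 37
37 → 3² + 7² = 58

58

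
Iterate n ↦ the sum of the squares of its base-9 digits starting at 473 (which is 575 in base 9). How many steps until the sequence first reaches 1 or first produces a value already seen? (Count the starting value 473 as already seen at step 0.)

473 = (5,7,5)_9 → 99
99 = (1,2,0)_9 → 5
5 = (5)_9 → 25
25 = (2,7)_9 → 53
53 = (5,8)_9 → 89
89 = (1,0,8)_9 → 65
65 = (7,2)_9 → 53  — 53 repeats.
That took 7 steps.

7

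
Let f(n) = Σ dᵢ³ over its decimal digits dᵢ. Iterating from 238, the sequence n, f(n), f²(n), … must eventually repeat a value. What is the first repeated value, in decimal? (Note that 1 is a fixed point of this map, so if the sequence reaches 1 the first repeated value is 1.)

160

238 → 2³ + 3³ + 8³ = 8 + 27 + 512 = 547
547 → 5³ + 4³ + 7³ = 125 + 64 + 343 = 532
532 → 5³ + 3³ + 2³ = 125 + 27 + 8 = 160
160 → 1³ + 6³ + 0³ = 1 + 216 + 0 = 217
217 → 2³ + 1³ + 7³ = 8 + 1 + 343 = 352
352 → 3³ + 5³ + 2³ = 27 + 125 + 8 = 160  — 160 already appeared earlier.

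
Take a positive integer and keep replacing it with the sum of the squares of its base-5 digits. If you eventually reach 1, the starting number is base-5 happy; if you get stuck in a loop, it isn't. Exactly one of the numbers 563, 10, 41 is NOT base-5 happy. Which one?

10

563: 563 → 33 → 11 → 5 → 1  — reaches 1 (base-5 happy)
10: 10 → 4 → 16 → 10  — repeats 10 (not base-5 happy)
41: 41 → 11 → 5 → 1  — reaches 1 (base-5 happy)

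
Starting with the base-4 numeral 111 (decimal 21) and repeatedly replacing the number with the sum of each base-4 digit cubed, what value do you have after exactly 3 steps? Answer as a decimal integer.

21 = (1,1,1)_4 → 1³ + 1³ + 1³ = 3
3 = (3)_4 → 3³ = 27
27 = (1,2,3)_4 → 1³ + 2³ + 3³ = 36

36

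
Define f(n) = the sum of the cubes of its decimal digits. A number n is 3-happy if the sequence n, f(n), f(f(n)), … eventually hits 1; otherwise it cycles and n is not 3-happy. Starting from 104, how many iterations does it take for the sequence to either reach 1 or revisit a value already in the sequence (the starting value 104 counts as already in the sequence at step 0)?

104 → 1³ + 0³ + 4³ = 1 + 0 + 64 = 65
65 → 6³ + 5³ = 216 + 125 = 341
341 → 3³ + 4³ + 1³ = 27 + 64 + 1 = 92
92 → 9³ + 2³ = 729 + 8 = 737
737 → 7³ + 3³ + 7³ = 343 + 27 + 343 = 713
713 → 7³ + 1³ + 3³ = 343 + 1 + 27 = 371
371 → 3³ + 7³ + 1³ = 27 + 343 + 1 = 371  — 371 repeats.
That took 7 steps.

7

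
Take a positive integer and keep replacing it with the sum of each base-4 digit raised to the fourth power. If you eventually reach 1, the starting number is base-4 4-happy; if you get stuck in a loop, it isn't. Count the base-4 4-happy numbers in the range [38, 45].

38: 38 → 33 → 17 → 2 → 16 → 1  — base-4 4-happy
39: 39 → 98 → 33 → 17 → 2 → 16 → 1  — base-4 4-happy
40: 40 → 32 → 16 → 1  — base-4 4-happy
41: 41 → 33 → 17 → 2 → 16 → 1  — base-4 4-happy
42: 42 → 48 → 81 → 3 → 81  — not base-4 4-happy
43: 43 → 113 → 83 → 83  — not base-4 4-happy
44: 44 → 97 → 18 → 17 → 2 → 16 → 1  — base-4 4-happy
45: 45 → 98 → 33 → 17 → 2 → 16 → 1  — base-4 4-happy
base-4 4-happy: 38, 39, 40, 41, 44, 45

6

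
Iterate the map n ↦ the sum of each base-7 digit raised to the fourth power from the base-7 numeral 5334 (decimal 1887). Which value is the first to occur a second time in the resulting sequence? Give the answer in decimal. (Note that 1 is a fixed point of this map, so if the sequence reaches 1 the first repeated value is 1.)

97

1887 = (5,3,3,4)_7 → 1043
1043 = (3,0,2,0)_7 → 97
97 = (1,6,6)_7 → 2593
2593 = (1,0,3,6,3)_7 → 1459
1459 = (4,1,5,3)_7 → 963
963 = (2,5,4,4)_7 → 1153
1153 = (3,2,3,5)_7 → 803
803 = (2,2,2,5)_7 → 673
673 = (1,6,5,1)_7 → 1923
1923 = (5,4,1,5)_7 → 1507
1507 = (4,2,5,2)_7 → 913
913 = (2,4,4,3)_7 → 609
609 = (1,5,3,0)_7 → 707
707 = (2,0,3,0)_7 → 97  — 97 already appeared earlier.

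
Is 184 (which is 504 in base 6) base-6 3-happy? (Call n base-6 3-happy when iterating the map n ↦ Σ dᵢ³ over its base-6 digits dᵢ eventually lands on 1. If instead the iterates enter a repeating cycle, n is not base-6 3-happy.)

base-6 3-happy

184 = (5,0,4)_6 → 5³ + 0³ + 4³ = 125 + 0 + 64 = 189
189 = (5,1,3)_6 → 5³ + 1³ + 3³ = 125 + 1 + 27 = 153
153 = (4,1,3)_6 → 4³ + 1³ + 3³ = 64 + 1 + 27 = 92
92 = (2,3,2)_6 → 2³ + 3³ + 2³ = 8 + 27 + 8 = 43
43 = (1,1,1)_6 → 1³ + 1³ + 1³ = 1 + 1 + 1 = 3
3 = (3)_6 → 3³ = 27
27 = (4,3)_6 → 4³ + 3³ = 64 + 27 = 91
91 = (2,3,1)_6 → 2³ + 3³ + 1³ = 8 + 27 + 1 = 36
36 = (1,0,0)_6 → 1³ + 0³ + 0³ = 1 + 0 + 0 = 1  — reached 1.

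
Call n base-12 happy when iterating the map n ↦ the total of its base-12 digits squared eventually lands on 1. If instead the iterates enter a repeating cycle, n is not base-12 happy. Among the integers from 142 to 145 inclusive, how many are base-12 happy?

1

142: 142 → 221 → 62 → 29 → 29  (repeats 29)
143: 143 → 242 → 69 → 106 → 164 → 66 → 61 → 26 → 8 → 64 → 41 → 34 → 104 → 128 → 164  (repeats 164)
144: 144 → 1  (reaches 1)
145: 145 → 2 → 4 → 16 → 17 → 26 → 8 → 64 → 41 → 34 → 104 → 128 → 164 → 66 → 61 → 26  (repeats 26)
base-12 happy: 144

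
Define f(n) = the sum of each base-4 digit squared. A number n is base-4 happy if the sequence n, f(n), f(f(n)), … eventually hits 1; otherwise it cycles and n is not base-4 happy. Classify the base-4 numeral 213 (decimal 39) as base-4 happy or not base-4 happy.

base-4 happy

39 = (2,1,3)_4 → 2² + 1² + 3² = 4 + 1 + 9 = 14
14 = (3,2)_4 → 3² + 2² = 9 + 4 = 13
13 = (3,1)_4 → 3² + 1² = 9 + 1 = 10
10 = (2,2)_4 → 2² + 2² = 4 + 4 = 8
8 = (2,0)_4 → 2² + 0² = 4 + 0 = 4
4 = (1,0)_4 → 1² + 0² = 1 + 0 = 1  — reached 1.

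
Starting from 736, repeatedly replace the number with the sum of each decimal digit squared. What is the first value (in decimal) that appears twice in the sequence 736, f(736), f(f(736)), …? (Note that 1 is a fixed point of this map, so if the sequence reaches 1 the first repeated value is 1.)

1

736 → 7² + 3² + 6² = 94
94 → 9² + 4² = 97
97 → 9² + 7² = 130
130 → 1² + 3² + 0² = 10
10 → 1² + 0² = 1  — reached the fixed point 1.
1 → 1, so 1 is the first repeated value.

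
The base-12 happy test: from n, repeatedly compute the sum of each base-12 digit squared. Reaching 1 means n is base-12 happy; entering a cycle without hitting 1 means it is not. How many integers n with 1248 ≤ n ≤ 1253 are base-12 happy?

1

1248: 1248 → 128 → 164 → 66 → 61 → 26 → 8 → 64 → 41 → 34 → 104 → 128  (repeats 128)
1249: 1249 → 129 → 181 → 11 → 121 → 101 → 89 → 74 → 40 → 25 → 5 → 25  (repeats 25)
1250: 1250 → 132 → 121 → 101 → 89 → 74 → 40 → 25 → 5 → 25  (repeats 25)
1251: 1251 → 137 → 146 → 5 → 25 → 5  (repeats 5)
1252: 1252 → 144 → 1  (reaches 1)
1253: 1253 → 153 → 82 → 136 → 137 → 146 → 5 → 25 → 5  (repeats 5)
base-12 happy: 1252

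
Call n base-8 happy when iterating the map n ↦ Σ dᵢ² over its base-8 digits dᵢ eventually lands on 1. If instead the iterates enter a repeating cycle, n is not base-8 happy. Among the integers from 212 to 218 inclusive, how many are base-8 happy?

212: 212 → 29 → 34 → 20 → 20  — not base-8 happy
213: 213 → 38 → 52 → 52  — not base-8 happy
214: 214 → 49 → 37 → 41 → 26 → 13 → 26  — not base-8 happy
215: 215 → 62 → 85 → 30 → 45 → 50 → 40 → 25 → 10 → 5 → 25  — not base-8 happy
216: 216 → 18 → 8 → 1  — base-8 happy
217: 217 → 19 → 13 → 26 → 13  — not base-8 happy
218: 218 → 22 → 40 → 25 → 10 → 5 → 25  — not base-8 happy
base-8 happy: 216

1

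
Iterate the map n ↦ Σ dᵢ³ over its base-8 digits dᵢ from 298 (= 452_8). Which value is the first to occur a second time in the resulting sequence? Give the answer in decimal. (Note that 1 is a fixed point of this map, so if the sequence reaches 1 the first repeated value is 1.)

559

298 = (4,5,2)_8 → 4³ + 5³ + 2³ = 64 + 125 + 8 = 197
197 = (3,0,5)_8 → 3³ + 0³ + 5³ = 27 + 0 + 125 = 152
152 = (2,3,0)_8 → 2³ + 3³ + 0³ = 8 + 27 + 0 = 35
35 = (4,3)_8 → 4³ + 3³ = 64 + 27 = 91
91 = (1,3,3)_8 → 1³ + 3³ + 3³ = 1 + 27 + 27 = 55
55 = (6,7)_8 → 6³ + 7³ = 216 + 343 = 559
559 = (1,0,5,7)_8 → 1³ + 0³ + 5³ + 7³ = 1 + 0 + 125 + 343 = 469
469 = (7,2,5)_8 → 7³ + 2³ + 5³ = 343 + 8 + 125 = 476
476 = (7,3,4)_8 → 7³ + 3³ + 4³ = 343 + 27 + 64 = 434
434 = (6,6,2)_8 → 6³ + 6³ + 2³ = 216 + 216 + 8 = 440
440 = (6,7,0)_8 → 6³ + 7³ + 0³ = 216 + 343 + 0 = 559  — 559 already appeared earlier.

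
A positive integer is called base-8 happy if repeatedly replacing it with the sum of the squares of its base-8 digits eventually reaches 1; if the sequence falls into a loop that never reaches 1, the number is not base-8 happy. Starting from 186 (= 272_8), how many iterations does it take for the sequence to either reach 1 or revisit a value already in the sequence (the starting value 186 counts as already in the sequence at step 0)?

7

186 = (2,7,2)_8 → 2² + 7² + 2² = 4 + 49 + 4 = 57
57 = (7,1)_8 → 7² + 1² = 49 + 1 = 50
50 = (6,2)_8 → 6² + 2² = 36 + 4 = 40
40 = (5,0)_8 → 5² + 0² = 25 + 0 = 25
25 = (3,1)_8 → 3² + 1² = 9 + 1 = 10
10 = (1,2)_8 → 1² + 2² = 1 + 4 = 5
5 = (5)_8 → 5² = 25  — 25 repeats.
That took 7 steps.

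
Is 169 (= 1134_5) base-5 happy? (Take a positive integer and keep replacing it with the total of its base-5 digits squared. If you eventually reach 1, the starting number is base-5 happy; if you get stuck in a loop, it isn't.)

base-5 happy

169 = (1,1,3,4)_5 → 27
27 = (1,0,2)_5 → 5
5 = (1,0)_5 → 1  — reached 1.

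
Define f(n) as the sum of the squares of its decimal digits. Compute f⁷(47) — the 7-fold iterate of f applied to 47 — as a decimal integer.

42

47 → 65
65 → 61
61 → 37
37 → 58
58 → 89
89 → 145
145 → 42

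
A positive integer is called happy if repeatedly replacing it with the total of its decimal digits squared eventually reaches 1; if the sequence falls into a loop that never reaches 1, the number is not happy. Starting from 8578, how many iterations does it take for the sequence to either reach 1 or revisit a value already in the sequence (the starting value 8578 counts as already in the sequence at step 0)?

8578 → 8² + 5² + 7² + 8² = 202
202 → 2² + 0² + 2² = 8
8 → 8² = 64
64 → 6² + 4² = 52
52 → 5² + 2² = 29
29 → 2² + 9² = 85
85 → 8² + 5² = 89
89 → 8² + 9² = 145
145 → 1² + 4² + 5² = 42
42 → 4² + 2² = 20
20 → 2² + 0² = 4
4 → 4² = 16
16 → 1² + 6² = 37
37 → 3² + 7² = 58
58 → 5² + 8² = 89  — 89 repeats.
That took 15 steps.

15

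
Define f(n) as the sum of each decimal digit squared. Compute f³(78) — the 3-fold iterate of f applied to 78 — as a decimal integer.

2

78 → 7² + 8² = 113
113 → 1² + 1² + 3² = 11
11 → 1² + 1² = 2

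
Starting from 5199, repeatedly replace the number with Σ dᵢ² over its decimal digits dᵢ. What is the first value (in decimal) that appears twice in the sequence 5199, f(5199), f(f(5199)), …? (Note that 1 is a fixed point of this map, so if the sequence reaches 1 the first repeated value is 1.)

1

5199 → 5² + 1² + 9² + 9² = 25 + 1 + 81 + 81 = 188
188 → 1² + 8² + 8² = 1 + 64 + 64 = 129
129 → 1² + 2² + 9² = 1 + 4 + 81 = 86
86 → 8² + 6² = 64 + 36 = 100
100 → 1² + 0² + 0² = 1 + 0 + 0 = 1  — reached the fixed point 1.
1 → 1, so 1 is the first repeated value.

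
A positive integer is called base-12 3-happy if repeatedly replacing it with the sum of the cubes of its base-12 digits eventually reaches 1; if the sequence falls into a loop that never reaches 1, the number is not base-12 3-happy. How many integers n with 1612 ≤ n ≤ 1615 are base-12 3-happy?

1612: 1612 → 1403 → 2572 → 1190 → 547 → 1099 → 1029 → 1073 → 593 → 190 → 1028 → 856 → 1520 → 1728 → 1  (reaches 1)
1613: 1613 → 1464 → 1008 → 343 → 415 → 1351 → 1136 → 1855 → 1344 → 793 → 342 → 288 → 8 → 512 → 755 → 1464  (repeats 1464)
1614: 1614 → 1555 → 2072 → 585 → 793 → 342 → 288 → 8 → 512 → 755 → 1464 → 1008 → 343 → 415 → 1351 → 1136 → 1855 → 1344 → 793  (repeats 793)
1615: 1615 → 1682 → 1851 → 1028 → 856 → 1520 → 1728 → 1  (reaches 1)
base-12 3-happy: 1612, 1615

2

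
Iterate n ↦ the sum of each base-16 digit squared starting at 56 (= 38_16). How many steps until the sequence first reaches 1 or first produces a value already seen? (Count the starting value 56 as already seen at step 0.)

14

56 = (3,8)_16 → 3² + 8² = 73
73 = (4,9)_16 → 4² + 9² = 97
97 = (6,1)_16 → 6² + 1² = 37
37 = (2,5)_16 → 2² + 5² = 29
29 = (1,13)_16 → 1² + 13² = 170
170 = (10,10)_16 → 10² + 10² = 200
200 = (12,8)_16 → 12² + 8² = 208
208 = (13,0)_16 → 13² + 0² = 169
169 = (10,9)_16 → 10² + 9² = 181
181 = (11,5)_16 → 11² + 5² = 146
146 = (9,2)_16 → 9² + 2² = 85
85 = (5,5)_16 → 5² + 5² = 50
50 = (3,2)_16 → 3² + 2² = 13
13 = (13)_16 → 13² = 169  — 169 repeats.
That took 14 steps.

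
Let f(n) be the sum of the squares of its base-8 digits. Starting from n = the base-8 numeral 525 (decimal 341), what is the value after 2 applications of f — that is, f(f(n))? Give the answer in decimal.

341 = (5,2,5)_8 → 54
54 = (6,6)_8 → 72

72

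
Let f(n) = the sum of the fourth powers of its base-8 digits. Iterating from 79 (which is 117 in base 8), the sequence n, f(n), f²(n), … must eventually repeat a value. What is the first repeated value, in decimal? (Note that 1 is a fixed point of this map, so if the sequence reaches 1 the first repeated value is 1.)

79 = (1,1,7)_8 → 1⁴ + 1⁴ + 7⁴ = 2403
2403 = (4,5,4,3)_8 → 4⁴ + 5⁴ + 4⁴ + 3⁴ = 1218
1218 = (2,3,0,2)_8 → 2⁴ + 3⁴ + 0⁴ + 2⁴ = 113
113 = (1,6,1)_8 → 1⁴ + 6⁴ + 1⁴ = 1298
1298 = (2,4,2,2)_8 → 2⁴ + 4⁴ + 2⁴ + 2⁴ = 304
304 = (4,6,0)_8 → 4⁴ + 6⁴ + 0⁴ = 1552
1552 = (3,0,2,0)_8 → 3⁴ + 0⁴ + 2⁴ + 0⁴ = 97
97 = (1,4,1)_8 → 1⁴ + 4⁴ + 1⁴ = 258
258 = (4,0,2)_8 → 4⁴ + 0⁴ + 2⁴ = 272
272 = (4,2,0)_8 → 4⁴ + 2⁴ + 0⁴ = 272  — 272 already appeared earlier.

272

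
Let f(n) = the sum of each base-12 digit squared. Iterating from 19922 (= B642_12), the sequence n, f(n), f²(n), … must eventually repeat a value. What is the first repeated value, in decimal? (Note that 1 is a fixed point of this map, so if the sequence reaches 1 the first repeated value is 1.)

41

19922 = (11,6,4,2)_12 → 11² + 6² + 4² + 2² = 121 + 36 + 16 + 4 = 177
177 = (1,2,9)_12 → 1² + 2² + 9² = 1 + 4 + 81 = 86
86 = (7,2)_12 → 7² + 2² = 49 + 4 = 53
53 = (4,5)_12 → 4² + 5² = 16 + 25 = 41
41 = (3,5)_12 → 3² + 5² = 9 + 25 = 34
34 = (2,10)_12 → 2² + 10² = 4 + 100 = 104
104 = (8,8)_12 → 8² + 8² = 64 + 64 = 128
128 = (10,8)_12 → 10² + 8² = 100 + 64 = 164
164 = (1,1,8)_12 → 1² + 1² + 8² = 1 + 1 + 64 = 66
66 = (5,6)_12 → 5² + 6² = 25 + 36 = 61
61 = (5,1)_12 → 5² + 1² = 25 + 1 = 26
26 = (2,2)_12 → 2² + 2² = 4 + 4 = 8
8 = (8)_12 → 8² = 64
64 = (5,4)_12 → 5² + 4² = 25 + 16 = 41  — 41 already appeared earlier.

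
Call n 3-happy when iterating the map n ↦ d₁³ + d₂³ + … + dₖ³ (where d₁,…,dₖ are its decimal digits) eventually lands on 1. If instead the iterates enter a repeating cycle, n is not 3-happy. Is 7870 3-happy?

3-happy

7870 → 7³ + 8³ + 7³ + 0³ = 1198
1198 → 1³ + 1³ + 9³ + 8³ = 1243
1243 → 1³ + 2³ + 4³ + 3³ = 100
100 → 1³ + 0³ + 0³ = 1  — reached 1.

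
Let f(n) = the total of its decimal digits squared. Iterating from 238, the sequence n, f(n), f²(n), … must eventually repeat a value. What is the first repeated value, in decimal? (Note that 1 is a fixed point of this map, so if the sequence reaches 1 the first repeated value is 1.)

145

238 → 2² + 3² + 8² = 4 + 9 + 64 = 77
77 → 7² + 7² = 49 + 49 = 98
98 → 9² + 8² = 81 + 64 = 145
145 → 1² + 4² + 5² = 1 + 16 + 25 = 42
42 → 4² + 2² = 16 + 4 = 20
20 → 2² + 0² = 4 + 0 = 4
4 → 4² = 16
16 → 1² + 6² = 1 + 36 = 37
37 → 3² + 7² = 9 + 49 = 58
58 → 5² + 8² = 25 + 64 = 89
89 → 8² + 9² = 64 + 81 = 145  — 145 already appeared earlier.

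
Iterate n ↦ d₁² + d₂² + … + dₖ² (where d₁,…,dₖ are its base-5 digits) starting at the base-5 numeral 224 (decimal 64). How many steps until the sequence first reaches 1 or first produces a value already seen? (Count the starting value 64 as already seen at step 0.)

64 = (2,2,4)_5 → 24
24 = (4,4)_5 → 32
32 = (1,1,2)_5 → 6
6 = (1,1)_5 → 2
2 = (2)_5 → 4
4 = (4)_5 → 16
16 = (3,1)_5 → 10
10 = (2,0)_5 → 4  — 4 repeats.
That took 8 steps.

8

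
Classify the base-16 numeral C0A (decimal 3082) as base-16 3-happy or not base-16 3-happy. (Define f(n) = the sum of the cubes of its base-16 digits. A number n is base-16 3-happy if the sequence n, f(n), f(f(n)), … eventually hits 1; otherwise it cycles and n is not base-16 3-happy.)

not base-16 3-happy

3082 = (12,0,10)_16 → 2728
2728 = (10,10,8)_16 → 2512
2512 = (9,13,0)_16 → 2926
2926 = (11,6,14)_16 → 4291
4291 = (1,0,12,3)_16 → 1756
1756 = (6,13,12)_16 → 4141
4141 = (1,0,2,13)_16 → 2206
2206 = (8,9,14)_16 → 3985
3985 = (15,9,1)_16 → 4105
4105 = (1,0,0,9)_16 → 730
730 = (2,13,10)_16 → 3205
3205 = (12,8,5)_16 → 2365
2365 = (9,3,13)_16 → 2953
2953 = (11,8,9)_16 → 2572
2572 = (10,0,12)_16 → 2728  — 2728 already seen; the sequence cycles without reaching 1.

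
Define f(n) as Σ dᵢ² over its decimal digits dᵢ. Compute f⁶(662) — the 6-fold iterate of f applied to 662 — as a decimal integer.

662 → 6² + 6² + 2² = 76
76 → 7² + 6² = 85
85 → 8² + 5² = 89
89 → 8² + 9² = 145
145 → 1² + 4² + 5² = 42
42 → 4² + 2² = 20

20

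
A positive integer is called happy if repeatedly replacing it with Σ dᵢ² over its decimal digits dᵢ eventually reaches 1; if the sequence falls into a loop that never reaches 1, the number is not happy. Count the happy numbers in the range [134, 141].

134: 134 → 26 → 40 → 16 → 37 → 58 → 89 → 145 → 42 → 20 → 4 → 16  — not happy
135: 135 → 35 → 34 → 25 → 29 → 85 → 89 → 145 → 42 → 20 → 4 → 16 → 37 → 58 → 89  — not happy
136: 136 → 46 → 52 → 29 → 85 → 89 → 145 → 42 → 20 → 4 → 16 → 37 → 58 → 89  — not happy
137: 137 → 59 → 106 → 37 → 58 → 89 → 145 → 42 → 20 → 4 → 16 → 37  — not happy
138: 138 → 74 → 65 → 61 → 37 → 58 → 89 → 145 → 42 → 20 → 4 → 16 → 37  — not happy
139: 139 → 91 → 82 → 68 → 100 → 1  — happy
140: 140 → 17 → 50 → 25 → 29 → 85 → 89 → 145 → 42 → 20 → 4 → 16 → 37 → 58 → 89  — not happy
141: 141 → 18 → 65 → 61 → 37 → 58 → 89 → 145 → 42 → 20 → 4 → 16 → 37  — not happy
happy: 139

1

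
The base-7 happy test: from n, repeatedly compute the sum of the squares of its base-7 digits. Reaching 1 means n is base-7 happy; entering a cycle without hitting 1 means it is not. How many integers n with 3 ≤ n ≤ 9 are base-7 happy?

1

3: 3 → 9 → 5 → 25 → 25  (repeats 25)
4: 4 → 16 → 8 → 2 → 4  (repeats 4)
5: 5 → 25 → 25  (repeats 25)
6: 6 → 36 → 26 → 34 → 52 → 10 → 10  (repeats 10)
7: 7 → 1  (reaches 1)
8: 8 → 2 → 4 → 16 → 8  (repeats 8)
9: 9 → 5 → 25 → 25  (repeats 25)
base-7 happy: 7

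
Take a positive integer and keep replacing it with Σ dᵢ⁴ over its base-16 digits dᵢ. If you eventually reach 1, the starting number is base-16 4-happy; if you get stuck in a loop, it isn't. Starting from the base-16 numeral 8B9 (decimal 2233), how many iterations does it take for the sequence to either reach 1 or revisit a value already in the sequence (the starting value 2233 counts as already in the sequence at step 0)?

11

2233 = (8,11,9)_16 → 8⁴ + 11⁴ + 9⁴ = 25298
25298 = (6,2,13,2)_16 → 6⁴ + 2⁴ + 13⁴ + 2⁴ = 29889
29889 = (7,4,12,1)_16 → 7⁴ + 4⁴ + 12⁴ + 1⁴ = 23394
23394 = (5,11,6,2)_16 → 5⁴ + 11⁴ + 6⁴ + 2⁴ = 16578
16578 = (4,0,12,2)_16 → 4⁴ + 0⁴ + 12⁴ + 2⁴ = 21008
21008 = (5,2,1,0)_16 → 5⁴ + 2⁴ + 1⁴ + 0⁴ = 642
642 = (2,8,2)_16 → 2⁴ + 8⁴ + 2⁴ = 4128
4128 = (1,0,2,0)_16 → 1⁴ + 0⁴ + 2⁴ + 0⁴ = 17
17 = (1,1)_16 → 1⁴ + 1⁴ = 2
2 = (2)_16 → 2⁴ = 16
16 = (1,0)_16 → 1⁴ + 0⁴ = 1  — reached 1.
That took 11 steps.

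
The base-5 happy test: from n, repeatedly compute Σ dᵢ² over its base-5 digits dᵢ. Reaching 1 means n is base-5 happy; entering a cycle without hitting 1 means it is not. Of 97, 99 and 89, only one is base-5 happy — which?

99

97: 97 → 29 → 17 → 13 → 13  — repeats 13 (not base-5 happy)
99: 99 → 41 → 11 → 5 → 1  — reaches 1 (base-5 happy)
89: 89 → 29 → 17 → 13 → 13  — repeats 13 (not base-5 happy)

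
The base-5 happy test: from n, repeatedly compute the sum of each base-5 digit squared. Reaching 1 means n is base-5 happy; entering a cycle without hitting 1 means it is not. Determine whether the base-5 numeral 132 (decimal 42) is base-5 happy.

42 = (1,3,2)_5 → 1² + 3² + 2² = 1 + 9 + 4 = 14
14 = (2,4)_5 → 2² + 4² = 4 + 16 = 20
20 = (4,0)_5 → 4² + 0² = 16 + 0 = 16
16 = (3,1)_5 → 3² + 1² = 9 + 1 = 10
10 = (2,0)_5 → 2² + 0² = 4 + 0 = 4
4 = (4)_5 → 4² = 16  — 16 already seen; the sequence cycles without reaching 1.

not base-5 happy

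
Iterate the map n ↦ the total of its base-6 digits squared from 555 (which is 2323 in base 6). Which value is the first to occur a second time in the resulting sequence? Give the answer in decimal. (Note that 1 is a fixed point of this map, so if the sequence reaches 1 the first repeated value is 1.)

26

555 = (2,3,2,3)_6 → 2² + 3² + 2² + 3² = 26
26 = (4,2)_6 → 4² + 2² = 20
20 = (3,2)_6 → 3² + 2² = 13
13 = (2,1)_6 → 2² + 1² = 5
5 = (5)_6 → 5² = 25
25 = (4,1)_6 → 4² + 1² = 17
17 = (2,5)_6 → 2² + 5² = 29
29 = (4,5)_6 → 4² + 5² = 41
41 = (1,0,5)_6 → 1² + 0² + 5² = 26  — 26 already appeared earlier.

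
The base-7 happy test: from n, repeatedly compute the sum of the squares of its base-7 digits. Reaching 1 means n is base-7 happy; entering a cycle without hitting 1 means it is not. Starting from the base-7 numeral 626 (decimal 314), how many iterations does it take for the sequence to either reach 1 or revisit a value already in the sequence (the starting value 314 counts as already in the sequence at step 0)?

5

314 = (6,2,6)_7 → 6² + 2² + 6² = 36 + 4 + 36 = 76
76 = (1,3,6)_7 → 1² + 3² + 6² = 1 + 9 + 36 = 46
46 = (6,4)_7 → 6² + 4² = 36 + 16 = 52
52 = (1,0,3)_7 → 1² + 0² + 3² = 1 + 0 + 9 = 10
10 = (1,3)_7 → 1² + 3² = 1 + 9 = 10  — 10 repeats.
That took 5 steps.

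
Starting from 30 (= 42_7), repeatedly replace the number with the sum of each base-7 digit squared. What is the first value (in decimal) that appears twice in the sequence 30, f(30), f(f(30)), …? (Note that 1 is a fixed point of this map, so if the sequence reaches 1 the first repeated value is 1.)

2

30 = (4,2)_7 → 4² + 2² = 20
20 = (2,6)_7 → 2² + 6² = 40
40 = (5,5)_7 → 5² + 5² = 50
50 = (1,0,1)_7 → 1² + 0² + 1² = 2
2 = (2)_7 → 2² = 4
4 = (4)_7 → 4² = 16
16 = (2,2)_7 → 2² + 2² = 8
8 = (1,1)_7 → 1² + 1² = 2  — 2 already appeared earlier.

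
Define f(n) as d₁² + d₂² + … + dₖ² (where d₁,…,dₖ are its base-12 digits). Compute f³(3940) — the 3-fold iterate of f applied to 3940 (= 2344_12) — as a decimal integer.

85

3940 = (2,3,4,4)_12 → 2² + 3² + 4² + 4² = 45
45 = (3,9)_12 → 3² + 9² = 90
90 = (7,6)_12 → 7² + 6² = 85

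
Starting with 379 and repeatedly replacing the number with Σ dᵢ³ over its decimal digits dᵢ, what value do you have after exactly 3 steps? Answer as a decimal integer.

379 → 1099
1099 → 1459
1459 → 919

919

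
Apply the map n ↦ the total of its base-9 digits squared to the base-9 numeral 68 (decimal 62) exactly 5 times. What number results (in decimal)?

62 = (6,8)_9 → 6² + 8² = 36 + 64 = 100
100 = (1,2,1)_9 → 1² + 2² + 1² = 1 + 4 + 1 = 6
6 = (6)_9 → 6² = 36
36 = (4,0)_9 → 4² + 0² = 16 + 0 = 16
16 = (1,7)_9 → 1² + 7² = 1 + 49 = 50

50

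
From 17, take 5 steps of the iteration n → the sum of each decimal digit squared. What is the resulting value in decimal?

17 → 1² + 7² = 1 + 49 = 50
50 → 5² + 0² = 25 + 0 = 25
25 → 2² + 5² = 4 + 25 = 29
29 → 2² + 9² = 4 + 81 = 85
85 → 8² + 5² = 64 + 25 = 89

89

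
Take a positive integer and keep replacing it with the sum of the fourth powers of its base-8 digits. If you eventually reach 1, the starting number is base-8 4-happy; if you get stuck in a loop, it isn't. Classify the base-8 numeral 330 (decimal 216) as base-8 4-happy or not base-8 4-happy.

base-8 4-happy

216 = (3,3,0)_8 → 3⁴ + 3⁴ + 0⁴ = 81 + 81 + 0 = 162
162 = (2,4,2)_8 → 2⁴ + 4⁴ + 2⁴ = 16 + 256 + 16 = 288
288 = (4,4,0)_8 → 4⁴ + 4⁴ + 0⁴ = 256 + 256 + 0 = 512
512 = (1,0,0,0)_8 → 1⁴ + 0⁴ + 0⁴ + 0⁴ = 1 + 0 + 0 + 0 = 1  — reached 1.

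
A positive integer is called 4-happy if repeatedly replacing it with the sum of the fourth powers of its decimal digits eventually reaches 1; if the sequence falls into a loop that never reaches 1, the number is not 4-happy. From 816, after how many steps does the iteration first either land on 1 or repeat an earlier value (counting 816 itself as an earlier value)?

14

816 → 8⁴ + 1⁴ + 6⁴ = 4096 + 1 + 1296 = 5393
5393 → 5⁴ + 3⁴ + 9⁴ + 3⁴ = 625 + 81 + 6561 + 81 = 7348
7348 → 7⁴ + 3⁴ + 4⁴ + 8⁴ = 2401 + 81 + 256 + 4096 = 6834
6834 → 6⁴ + 8⁴ + 3⁴ + 4⁴ = 1296 + 4096 + 81 + 256 = 5729
5729 → 5⁴ + 7⁴ + 2⁴ + 9⁴ = 625 + 2401 + 16 + 6561 = 9603
9603 → 9⁴ + 6⁴ + 0⁴ + 3⁴ = 6561 + 1296 + 0 + 81 = 7938
7938 → 7⁴ + 9⁴ + 3⁴ + 8⁴ = 2401 + 6561 + 81 + 4096 = 13139
13139 → 1⁴ + 3⁴ + 1⁴ + 3⁴ + 9⁴ = 1 + 81 + 1 + 81 + 6561 = 6725
6725 → 6⁴ + 7⁴ + 2⁴ + 5⁴ = 1296 + 2401 + 16 + 625 = 4338
4338 → 4⁴ + 3⁴ + 3⁴ + 8⁴ = 256 + 81 + 81 + 4096 = 4514
4514 → 4⁴ + 5⁴ + 1⁴ + 4⁴ = 256 + 625 + 1 + 256 = 1138
1138 → 1⁴ + 1⁴ + 3⁴ + 8⁴ = 1 + 1 + 81 + 4096 = 4179
4179 → 4⁴ + 1⁴ + 7⁴ + 9⁴ = 256 + 1 + 2401 + 6561 = 9219
9219 → 9⁴ + 2⁴ + 1⁴ + 9⁴ = 6561 + 16 + 1 + 6561 = 13139  — 13139 repeats.
That took 14 steps.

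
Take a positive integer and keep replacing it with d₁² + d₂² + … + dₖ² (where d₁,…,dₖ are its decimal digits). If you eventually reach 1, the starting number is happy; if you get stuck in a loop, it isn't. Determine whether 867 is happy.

867 → 149
149 → 98
98 → 145
145 → 42
42 → 20
20 → 4
4 → 16
16 → 37
37 → 58
58 → 89
89 → 145  — 145 already seen; the sequence cycles without reaching 1.

not happy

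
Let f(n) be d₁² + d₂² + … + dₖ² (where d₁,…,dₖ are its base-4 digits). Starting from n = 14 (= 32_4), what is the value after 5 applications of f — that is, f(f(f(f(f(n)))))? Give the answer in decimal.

14 = (3,2)_4 → 3² + 2² = 13
13 = (3,1)_4 → 3² + 1² = 10
10 = (2,2)_4 → 2² + 2² = 8
8 = (2,0)_4 → 2² + 0² = 4
4 = (1,0)_4 → 1² + 0² = 1

1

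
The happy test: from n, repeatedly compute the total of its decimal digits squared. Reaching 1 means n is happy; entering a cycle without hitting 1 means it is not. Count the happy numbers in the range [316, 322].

316: 316 → 46 → 52 → 29 → 85 → 89 → 145 → 42 → 20 → 4 → 16 → 37 → 58 → 89  (repeats 89)
317: 317 → 59 → 106 → 37 → 58 → 89 → 145 → 42 → 20 → 4 → 16 → 37  (repeats 37)
318: 318 → 74 → 65 → 61 → 37 → 58 → 89 → 145 → 42 → 20 → 4 → 16 → 37  (repeats 37)
319: 319 → 91 → 82 → 68 → 100 → 1  (reaches 1)
320: 320 → 13 → 10 → 1  (reaches 1)
321: 321 → 14 → 17 → 50 → 25 → 29 → 85 → 89 → 145 → 42 → 20 → 4 → 16 → 37 → 58 → 89  (repeats 89)
322: 322 → 17 → 50 → 25 → 29 → 85 → 89 → 145 → 42 → 20 → 4 → 16 → 37 → 58 → 89  (repeats 89)
happy: 319, 320

2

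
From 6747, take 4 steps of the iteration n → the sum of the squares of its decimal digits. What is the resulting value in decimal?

6747 → 150
150 → 26
26 → 40
40 → 16

16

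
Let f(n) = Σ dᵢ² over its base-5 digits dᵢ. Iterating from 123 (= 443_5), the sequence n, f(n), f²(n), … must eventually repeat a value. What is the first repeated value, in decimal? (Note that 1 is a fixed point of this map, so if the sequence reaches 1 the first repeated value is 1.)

123 = (4,4,3)_5 → 4² + 4² + 3² = 41
41 = (1,3,1)_5 → 1² + 3² + 1² = 11
11 = (2,1)_5 → 2² + 1² = 5
5 = (1,0)_5 → 1² + 0² = 1  — reached the fixed point 1.
1 → 1, so 1 is the first repeated value.

1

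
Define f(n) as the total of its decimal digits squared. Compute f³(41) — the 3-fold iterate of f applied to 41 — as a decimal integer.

41 → 4² + 1² = 16 + 1 = 17
17 → 1² + 7² = 1 + 49 = 50
50 → 5² + 0² = 25 + 0 = 25

25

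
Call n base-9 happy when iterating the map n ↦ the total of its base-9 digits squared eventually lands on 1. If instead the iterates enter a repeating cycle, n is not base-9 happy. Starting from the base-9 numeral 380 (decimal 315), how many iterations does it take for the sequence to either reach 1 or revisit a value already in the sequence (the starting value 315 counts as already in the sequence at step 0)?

5

315 = (3,8,0)_9 → 3² + 8² + 0² = 9 + 64 + 0 = 73
73 = (8,1)_9 → 8² + 1² = 64 + 1 = 65
65 = (7,2)_9 → 7² + 2² = 49 + 4 = 53
53 = (5,8)_9 → 5² + 8² = 25 + 64 = 89
89 = (1,0,8)_9 → 1² + 0² + 8² = 1 + 0 + 64 = 65  — 65 repeats.
That took 5 steps.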